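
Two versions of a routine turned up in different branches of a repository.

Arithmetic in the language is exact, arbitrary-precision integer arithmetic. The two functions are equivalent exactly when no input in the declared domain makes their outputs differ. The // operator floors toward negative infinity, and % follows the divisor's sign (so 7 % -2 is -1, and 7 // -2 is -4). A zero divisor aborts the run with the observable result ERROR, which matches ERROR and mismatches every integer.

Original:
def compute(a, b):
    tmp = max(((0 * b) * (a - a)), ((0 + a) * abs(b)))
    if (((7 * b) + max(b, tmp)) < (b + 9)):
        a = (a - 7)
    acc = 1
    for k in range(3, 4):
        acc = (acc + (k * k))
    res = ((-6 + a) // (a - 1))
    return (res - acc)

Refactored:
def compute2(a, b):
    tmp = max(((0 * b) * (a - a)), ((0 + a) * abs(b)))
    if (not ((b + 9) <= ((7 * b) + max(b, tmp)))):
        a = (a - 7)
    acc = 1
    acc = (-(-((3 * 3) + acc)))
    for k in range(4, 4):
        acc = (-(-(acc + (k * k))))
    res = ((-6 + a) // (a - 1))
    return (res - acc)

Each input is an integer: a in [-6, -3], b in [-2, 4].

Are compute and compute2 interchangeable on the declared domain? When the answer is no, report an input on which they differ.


Changes here: boolean connective usage differs; comparison usage differs; arithmetic usage differs; statement counts differ; loop structure differs; constant usage differs; the full 28-point sweep finds no disagreement.
verdict: equivalent


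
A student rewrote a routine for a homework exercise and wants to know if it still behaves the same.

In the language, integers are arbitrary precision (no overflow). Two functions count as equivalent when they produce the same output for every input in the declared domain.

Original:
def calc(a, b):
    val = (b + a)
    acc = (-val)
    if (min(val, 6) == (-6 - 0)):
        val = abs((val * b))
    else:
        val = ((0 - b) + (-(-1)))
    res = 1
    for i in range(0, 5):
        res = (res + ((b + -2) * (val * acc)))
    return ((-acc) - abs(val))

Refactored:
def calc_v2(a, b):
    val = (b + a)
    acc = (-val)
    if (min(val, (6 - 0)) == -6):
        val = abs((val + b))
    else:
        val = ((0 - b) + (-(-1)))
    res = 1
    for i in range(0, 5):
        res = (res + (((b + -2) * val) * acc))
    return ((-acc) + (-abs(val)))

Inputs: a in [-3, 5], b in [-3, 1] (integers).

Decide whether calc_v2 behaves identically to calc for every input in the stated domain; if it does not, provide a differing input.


These are not equivalent — on a=-3, b=-3 the outputs split (-24 vs -15).
calc: val := -6 | acc := 6 | (min(val, 6) == (-6 - 0)): true | val := 18 | res := 1 | iter i=0: | res := -539 | iter i=1: | res := -1079 | iter i=2: | res := -1619 | iter i=3: | res := -2159 | iter i=4: | res := -2699 | result -24
calc_v2: val := -6 | acc := 6 | (min(val, (6 - 0)) == -6): true | val := 9 | res := 1 | iter i=0: | res := -269 | iter i=1: | res := -539 | iter i=2: | res := -809 | iter i=3: | res := -1079 | iter i=4: | res := -1349 | result -15
verdict: not equivalent; witness: a=-3, b=-3


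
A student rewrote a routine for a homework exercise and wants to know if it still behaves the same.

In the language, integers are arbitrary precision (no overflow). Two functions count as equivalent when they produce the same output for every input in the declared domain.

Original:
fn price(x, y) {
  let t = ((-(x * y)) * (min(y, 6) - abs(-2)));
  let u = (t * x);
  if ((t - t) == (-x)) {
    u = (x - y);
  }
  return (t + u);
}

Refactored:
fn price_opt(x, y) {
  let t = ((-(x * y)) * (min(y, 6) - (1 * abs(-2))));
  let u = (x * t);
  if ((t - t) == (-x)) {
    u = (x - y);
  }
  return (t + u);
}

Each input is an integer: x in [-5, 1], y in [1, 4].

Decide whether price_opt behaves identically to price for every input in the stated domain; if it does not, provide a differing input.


Reading the diff, among the changes: arithmetic usage differs; constant usage differs.
One worked example (x=-3, y=2) — price: t = 0; u = 0; ((t - t) == (-x)) -> false; return 0; price_opt: t = 0; u = 0; ((t - t) == (-x)) -> false; return 0; agreement on 0.
Sweeping the whole domain (28 inputs) finds no disagreement.
verdict: equivalent


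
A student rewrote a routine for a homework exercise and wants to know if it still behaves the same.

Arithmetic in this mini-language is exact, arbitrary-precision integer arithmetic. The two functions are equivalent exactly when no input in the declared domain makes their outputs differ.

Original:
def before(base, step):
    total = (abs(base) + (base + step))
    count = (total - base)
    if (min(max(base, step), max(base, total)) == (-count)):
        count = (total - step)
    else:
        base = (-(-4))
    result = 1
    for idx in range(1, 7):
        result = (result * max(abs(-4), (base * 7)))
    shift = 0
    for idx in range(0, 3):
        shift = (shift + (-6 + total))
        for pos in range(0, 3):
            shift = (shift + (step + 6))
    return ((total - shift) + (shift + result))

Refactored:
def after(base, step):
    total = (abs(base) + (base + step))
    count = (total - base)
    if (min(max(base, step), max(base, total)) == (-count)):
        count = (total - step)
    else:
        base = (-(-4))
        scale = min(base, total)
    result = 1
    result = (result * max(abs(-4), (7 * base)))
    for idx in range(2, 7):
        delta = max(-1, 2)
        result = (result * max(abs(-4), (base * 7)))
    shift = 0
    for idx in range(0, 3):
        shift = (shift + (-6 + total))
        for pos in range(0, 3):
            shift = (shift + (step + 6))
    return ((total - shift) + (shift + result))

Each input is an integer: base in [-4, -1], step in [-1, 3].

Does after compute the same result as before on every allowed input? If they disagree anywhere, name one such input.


Changes here: loop structure differs; also min/max/abs usage differs; also statement counts differ; also local variable names differ; also constant usage differs; also arithmetic usage differs; the full 20-point sweep finds no disagreement.
verdict: equivalent


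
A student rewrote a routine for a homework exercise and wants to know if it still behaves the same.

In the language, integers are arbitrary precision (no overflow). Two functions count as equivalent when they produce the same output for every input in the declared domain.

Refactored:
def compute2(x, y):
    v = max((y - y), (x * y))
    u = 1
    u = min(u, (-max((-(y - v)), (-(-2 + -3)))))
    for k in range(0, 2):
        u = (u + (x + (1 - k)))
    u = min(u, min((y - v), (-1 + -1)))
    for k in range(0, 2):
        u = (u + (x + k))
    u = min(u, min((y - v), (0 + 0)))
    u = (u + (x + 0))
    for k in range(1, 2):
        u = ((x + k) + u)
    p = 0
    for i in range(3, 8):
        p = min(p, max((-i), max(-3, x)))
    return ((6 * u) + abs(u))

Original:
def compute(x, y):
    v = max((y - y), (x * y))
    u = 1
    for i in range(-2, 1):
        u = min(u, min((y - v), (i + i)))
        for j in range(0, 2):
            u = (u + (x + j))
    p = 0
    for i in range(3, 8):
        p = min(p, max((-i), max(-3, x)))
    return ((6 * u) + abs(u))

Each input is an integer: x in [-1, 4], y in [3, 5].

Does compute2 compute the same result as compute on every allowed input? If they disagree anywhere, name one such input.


These are not equivalent — on x=-1, y=3 the outputs split (-35 vs -40).
compute: v becomes 0; next u becomes 1; next at i=-2:; next u becomes -4; next at j=0:; next u becomes -5; next at j=1:; next u becomes -5; next at i=-1:; next u becomes -5; next at j=0:; next u becomes -6; next at j=1:; next u becomes -6; next at i=0:; next u becomes -6; next at j=0:; next u becomes -7; next at j=1:; next u becomes -7; next p becomes 0; next at i=3:; next p becomes -1; next at i=4:; next p becomes -1; next at i=5:; next p becomes -1; next at i=6:; next p becomes -1; next at i=7:; next p becomes -1; next final value -35
compute2: v becomes 0; next u becomes 1; next u becomes -5; next at k=0:; next u becomes -5; next at k=1:; next u becomes -6; next u becomes -6; next at k=0:; next u becomes -7; next at k=1:; next u becomes -7; next u becomes -7; next u becomes -8; next at k=1:; next u becomes -8; next p becomes 0; next at i=3:; next p becomes -1; next at i=4:; next p becomes -1; next at i=5:; next p becomes -1; next at i=6:; next p becomes -1; next at i=7:; next p becomes -1; next final value -40
verdict: not equivalent; witness: x=-1, y=3


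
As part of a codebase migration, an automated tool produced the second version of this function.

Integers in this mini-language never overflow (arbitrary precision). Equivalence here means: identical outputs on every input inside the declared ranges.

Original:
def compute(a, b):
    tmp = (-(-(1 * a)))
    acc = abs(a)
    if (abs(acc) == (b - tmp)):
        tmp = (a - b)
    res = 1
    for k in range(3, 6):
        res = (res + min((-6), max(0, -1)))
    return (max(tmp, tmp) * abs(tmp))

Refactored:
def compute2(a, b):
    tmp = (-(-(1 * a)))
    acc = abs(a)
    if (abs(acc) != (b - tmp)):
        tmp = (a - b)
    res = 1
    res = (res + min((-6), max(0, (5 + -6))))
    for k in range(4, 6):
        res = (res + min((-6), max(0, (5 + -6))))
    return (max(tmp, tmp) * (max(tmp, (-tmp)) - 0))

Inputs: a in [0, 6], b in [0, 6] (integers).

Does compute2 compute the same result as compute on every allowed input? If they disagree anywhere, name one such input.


There is a counterexample at a=0, b=1: 0 on one side, -1 on the other.
compute: tmp becomes 0; next acc becomes 0; next (abs(acc) == (b - tmp)) evaluates to false; next res becomes 1; next at k=3:; next res becomes -5; next at k=4:; next res becomes -11; next at k=5:; next res becomes -17; next final value 0
compute2: tmp becomes 0; next acc becomes 0; next (abs(acc) != (b - tmp)) evaluates to true; next tmp becomes -1; next res becomes 1; next res becomes -5; next at k=4:; next res becomes -11; next at k=5:; next res becomes -17; next final value -1
verdict: not equivalent; witness: a=0, b=1


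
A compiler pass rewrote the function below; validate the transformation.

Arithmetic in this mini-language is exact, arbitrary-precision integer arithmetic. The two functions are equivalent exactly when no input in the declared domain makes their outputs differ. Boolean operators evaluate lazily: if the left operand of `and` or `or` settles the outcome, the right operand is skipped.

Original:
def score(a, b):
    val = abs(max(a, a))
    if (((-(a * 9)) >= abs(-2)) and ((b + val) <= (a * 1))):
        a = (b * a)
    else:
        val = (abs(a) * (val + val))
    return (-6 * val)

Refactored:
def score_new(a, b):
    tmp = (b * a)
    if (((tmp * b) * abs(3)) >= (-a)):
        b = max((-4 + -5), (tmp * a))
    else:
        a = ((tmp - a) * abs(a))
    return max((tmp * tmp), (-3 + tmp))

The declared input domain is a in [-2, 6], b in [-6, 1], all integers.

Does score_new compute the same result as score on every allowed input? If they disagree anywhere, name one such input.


Try a=-2, b=-6.
score: val=2, then (((-(a * 9)) >= abs(-2)) and ((b + val) <= (a * 1))) is true, then a=12, then returns -12
score_new: tmp=12, then (((tmp * b) * abs(3)) >= (-a)) is false, then a=28, then returns 144
-12 vs 144 — the two versions disagree here.
verdict: not equivalent; witness: a=-2, b=-6


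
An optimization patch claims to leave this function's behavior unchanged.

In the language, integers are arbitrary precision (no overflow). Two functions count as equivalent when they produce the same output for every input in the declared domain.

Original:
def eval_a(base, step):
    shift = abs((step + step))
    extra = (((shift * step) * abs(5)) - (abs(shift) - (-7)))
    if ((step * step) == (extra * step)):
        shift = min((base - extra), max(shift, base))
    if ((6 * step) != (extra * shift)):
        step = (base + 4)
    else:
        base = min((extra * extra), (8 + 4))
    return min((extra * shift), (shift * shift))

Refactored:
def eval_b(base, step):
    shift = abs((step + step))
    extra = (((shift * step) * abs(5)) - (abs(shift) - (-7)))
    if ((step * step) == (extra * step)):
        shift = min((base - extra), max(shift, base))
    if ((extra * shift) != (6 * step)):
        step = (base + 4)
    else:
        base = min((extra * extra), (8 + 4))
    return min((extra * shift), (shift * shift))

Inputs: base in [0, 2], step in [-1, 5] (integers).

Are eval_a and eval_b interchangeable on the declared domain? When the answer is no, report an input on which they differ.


The two are interchangeable: same computation, different form, and every declared input agrees.
As a probe, take base=2, step=2: eval_a runs shift := 4 | extra := 29 | ((step * step) == (extra * step)): false | ((6 * step) != (extra * shift)): true | step := 6 | result 16; eval_b runs shift := 4 | extra := 29 | ((step * step) == (extra * step)): false | ((extra * shift) != (6 * step)): true | step := 6 | result 16; both end at 16.
Every one of the 21 inputs gives matching results.
verdict: equivalent


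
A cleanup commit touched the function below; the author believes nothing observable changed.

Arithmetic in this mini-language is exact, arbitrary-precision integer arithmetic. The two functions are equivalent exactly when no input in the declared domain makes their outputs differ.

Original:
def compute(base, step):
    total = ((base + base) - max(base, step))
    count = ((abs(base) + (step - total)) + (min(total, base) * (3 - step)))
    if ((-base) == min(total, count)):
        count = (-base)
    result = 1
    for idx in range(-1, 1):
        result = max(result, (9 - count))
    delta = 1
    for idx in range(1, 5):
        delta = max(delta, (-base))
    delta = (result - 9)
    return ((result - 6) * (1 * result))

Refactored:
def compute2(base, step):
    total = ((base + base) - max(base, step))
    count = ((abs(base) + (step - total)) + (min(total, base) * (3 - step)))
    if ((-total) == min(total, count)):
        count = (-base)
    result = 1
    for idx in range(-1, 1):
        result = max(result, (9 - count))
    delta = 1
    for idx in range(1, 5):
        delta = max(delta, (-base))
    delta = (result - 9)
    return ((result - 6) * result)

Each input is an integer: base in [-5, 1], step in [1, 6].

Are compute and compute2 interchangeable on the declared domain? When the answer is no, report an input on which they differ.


These are not equivalent — on base=1, step=2 the outputs split (0 vs 40).
compute: total := 0 | count := 3 | ((-base) == min(total, count)): false | result := 1 | iter idx=-1: | result := 6 | iter idx=0: | result := 6 | delta := 1 | iter idx=1: | delta := 1 | iter idx=2: | delta := 1 | iter idx=3: | delta := 1 | iter idx=4: | delta := 1 | delta := -3 | result 0
compute2: total := 0 | count := 3 | ((-total) == min(total, count)): true | count := -1 | result := 1 | iter idx=-1: | result := 10 | iter idx=0: | result := 10 | delta := 1 | iter idx=1: | delta := 1 | iter idx=2: | delta := 1 | iter idx=3: | delta := 1 | iter idx=4: | delta := 1 | delta := 1 | result 40
verdict: not equivalent; witness: base=1, step=2


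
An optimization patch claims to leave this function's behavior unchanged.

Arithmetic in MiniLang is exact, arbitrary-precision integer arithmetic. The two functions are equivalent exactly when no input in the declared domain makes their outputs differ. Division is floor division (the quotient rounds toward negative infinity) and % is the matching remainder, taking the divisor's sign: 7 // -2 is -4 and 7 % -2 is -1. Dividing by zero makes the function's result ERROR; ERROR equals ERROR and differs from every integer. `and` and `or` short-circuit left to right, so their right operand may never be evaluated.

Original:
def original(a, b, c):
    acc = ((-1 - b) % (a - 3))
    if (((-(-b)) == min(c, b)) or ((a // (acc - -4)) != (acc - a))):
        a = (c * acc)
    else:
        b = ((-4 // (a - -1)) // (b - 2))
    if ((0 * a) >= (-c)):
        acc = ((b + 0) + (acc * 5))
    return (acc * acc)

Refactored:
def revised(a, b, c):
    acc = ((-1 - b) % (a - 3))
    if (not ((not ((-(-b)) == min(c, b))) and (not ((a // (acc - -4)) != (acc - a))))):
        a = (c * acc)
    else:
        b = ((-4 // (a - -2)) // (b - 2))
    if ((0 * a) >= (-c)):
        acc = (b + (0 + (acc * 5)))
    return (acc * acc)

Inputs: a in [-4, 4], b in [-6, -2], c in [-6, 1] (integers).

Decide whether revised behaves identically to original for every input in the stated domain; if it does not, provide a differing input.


Not equivalent: a=-1, b=-3, c=-6 separates them (ERROR vs 4).
original: acc=-2, then (((-(-b)) == min(c, b)) or ((a // (acc - -4)) != (acc - a))) is false, then a zero divisor aborts: ERROR
revised: acc=-2, then (not ((not ((-(-b)) == min(c, b))) and (not ((a // (acc - -4)) != (acc - a))))) is false, then b=0, then ((0 * a) >= (-c)) is false, then returns 4
verdict: not equivalent; witness: a=-1, b=-3, c=-6


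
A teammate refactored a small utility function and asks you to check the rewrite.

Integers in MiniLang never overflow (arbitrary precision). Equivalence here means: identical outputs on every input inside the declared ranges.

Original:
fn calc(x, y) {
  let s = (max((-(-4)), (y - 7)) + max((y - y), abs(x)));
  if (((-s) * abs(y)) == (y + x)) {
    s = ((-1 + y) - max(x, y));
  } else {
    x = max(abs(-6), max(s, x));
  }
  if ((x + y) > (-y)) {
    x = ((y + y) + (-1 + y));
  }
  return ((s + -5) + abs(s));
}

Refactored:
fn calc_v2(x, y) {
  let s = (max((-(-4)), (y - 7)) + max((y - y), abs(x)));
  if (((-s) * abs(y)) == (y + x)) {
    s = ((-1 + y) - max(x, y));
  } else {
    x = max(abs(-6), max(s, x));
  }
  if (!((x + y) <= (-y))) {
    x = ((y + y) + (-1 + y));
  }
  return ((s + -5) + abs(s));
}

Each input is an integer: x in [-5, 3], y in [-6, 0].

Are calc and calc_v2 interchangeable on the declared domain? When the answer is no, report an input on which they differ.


Changes here: comparison usage differs, and boolean connective usage differs; the full 63-point sweep finds no disagreement.
verdict: equivalent


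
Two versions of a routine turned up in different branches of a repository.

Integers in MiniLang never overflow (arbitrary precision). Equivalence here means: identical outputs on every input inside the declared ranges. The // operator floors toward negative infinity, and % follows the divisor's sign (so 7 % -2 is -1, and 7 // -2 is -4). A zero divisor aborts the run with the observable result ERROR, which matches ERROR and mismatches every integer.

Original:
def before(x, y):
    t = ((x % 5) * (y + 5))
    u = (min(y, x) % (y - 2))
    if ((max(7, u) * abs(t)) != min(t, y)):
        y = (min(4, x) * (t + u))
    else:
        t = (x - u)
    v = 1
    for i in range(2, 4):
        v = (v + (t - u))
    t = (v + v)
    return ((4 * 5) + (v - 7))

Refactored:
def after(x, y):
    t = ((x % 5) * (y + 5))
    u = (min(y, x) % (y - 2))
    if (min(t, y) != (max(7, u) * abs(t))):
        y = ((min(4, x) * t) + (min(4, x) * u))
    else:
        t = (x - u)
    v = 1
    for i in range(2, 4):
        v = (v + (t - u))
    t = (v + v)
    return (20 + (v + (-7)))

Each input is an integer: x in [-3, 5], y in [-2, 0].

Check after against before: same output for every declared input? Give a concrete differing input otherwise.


The two versions differ — the changes include constant usage differs, arithmetic usage differs, min/max/abs usage differs.
As a probe, take x=4, y=0: before runs t becomes 20; next u becomes 0; next ((max(7, u) * abs(t)) != min(t, y)) evaluates to true; next y becomes 80; next v becomes 1; next at i=2:; next v becomes 21; next at i=3:; next v becomes 41; next t becomes 82; next final value 54; after runs t becomes 20; next u becomes 0; next (min(t, y) != (max(7, u) * abs(t))) evaluates to true; next y becomes 80; next v becomes 1; next at i=2:; next v becomes 21; next at i=3:; next v becomes 41; next t becomes 82; next final value 54; both end at 54.
Every one of the 27 inputs gives matching results.
verdict: equivalent


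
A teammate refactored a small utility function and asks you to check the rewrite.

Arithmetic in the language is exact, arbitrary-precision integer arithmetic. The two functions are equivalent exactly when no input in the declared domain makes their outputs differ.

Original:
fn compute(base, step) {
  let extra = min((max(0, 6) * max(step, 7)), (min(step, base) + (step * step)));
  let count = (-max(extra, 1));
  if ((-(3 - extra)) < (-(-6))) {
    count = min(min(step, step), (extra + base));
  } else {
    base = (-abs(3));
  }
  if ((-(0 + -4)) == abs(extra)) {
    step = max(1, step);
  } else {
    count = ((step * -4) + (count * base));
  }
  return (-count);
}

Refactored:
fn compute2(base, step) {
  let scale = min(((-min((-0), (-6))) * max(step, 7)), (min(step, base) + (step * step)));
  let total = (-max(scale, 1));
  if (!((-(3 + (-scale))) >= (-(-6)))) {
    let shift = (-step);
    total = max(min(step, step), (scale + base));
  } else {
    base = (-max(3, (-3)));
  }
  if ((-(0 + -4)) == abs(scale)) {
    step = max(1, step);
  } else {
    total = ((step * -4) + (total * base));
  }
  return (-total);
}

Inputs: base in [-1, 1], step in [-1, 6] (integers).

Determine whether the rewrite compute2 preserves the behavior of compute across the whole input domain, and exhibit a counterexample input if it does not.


base=-1, step=0 yields -2 from compute but 0 from compute2.
verdict: not equivalent; witness: base=-1, step=0


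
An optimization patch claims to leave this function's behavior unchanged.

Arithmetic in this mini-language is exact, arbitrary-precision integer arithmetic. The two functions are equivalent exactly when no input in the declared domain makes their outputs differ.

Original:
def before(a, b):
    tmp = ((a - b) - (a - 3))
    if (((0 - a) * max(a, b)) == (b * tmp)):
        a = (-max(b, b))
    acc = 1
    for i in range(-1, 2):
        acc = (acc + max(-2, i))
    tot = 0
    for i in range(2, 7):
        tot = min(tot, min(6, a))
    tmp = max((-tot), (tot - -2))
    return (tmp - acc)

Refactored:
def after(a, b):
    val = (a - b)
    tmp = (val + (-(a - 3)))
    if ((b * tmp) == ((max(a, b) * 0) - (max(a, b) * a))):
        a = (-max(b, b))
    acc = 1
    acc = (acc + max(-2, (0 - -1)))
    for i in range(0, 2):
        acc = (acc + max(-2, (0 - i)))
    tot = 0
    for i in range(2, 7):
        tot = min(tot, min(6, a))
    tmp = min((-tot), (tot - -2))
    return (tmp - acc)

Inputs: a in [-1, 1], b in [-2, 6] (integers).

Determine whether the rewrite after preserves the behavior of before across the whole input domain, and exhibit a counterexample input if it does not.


Input a=-1, b=0: 1 from before versus -1 from after.
verdict: not equivalent; witness: a=-1, b=0


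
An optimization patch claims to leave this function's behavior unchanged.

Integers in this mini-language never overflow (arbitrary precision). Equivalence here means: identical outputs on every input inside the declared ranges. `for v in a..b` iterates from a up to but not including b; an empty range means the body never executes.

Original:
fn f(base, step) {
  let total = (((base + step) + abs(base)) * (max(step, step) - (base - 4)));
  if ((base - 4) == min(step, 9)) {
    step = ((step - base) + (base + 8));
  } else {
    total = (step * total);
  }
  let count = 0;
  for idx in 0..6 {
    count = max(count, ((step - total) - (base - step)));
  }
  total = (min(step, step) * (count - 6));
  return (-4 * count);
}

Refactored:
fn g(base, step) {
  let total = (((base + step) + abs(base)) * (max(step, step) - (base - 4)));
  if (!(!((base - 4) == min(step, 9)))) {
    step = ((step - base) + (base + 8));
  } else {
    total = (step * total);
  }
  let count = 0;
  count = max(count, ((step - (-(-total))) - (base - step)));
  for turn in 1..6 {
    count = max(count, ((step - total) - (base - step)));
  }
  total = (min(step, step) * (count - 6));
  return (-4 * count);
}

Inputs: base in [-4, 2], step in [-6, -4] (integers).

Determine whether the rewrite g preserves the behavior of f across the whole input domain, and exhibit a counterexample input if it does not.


Behavior is preserved: although boolean connective usage differs, plus local variable names differ, plus loop structure differs, plus min/max/abs usage differs, plus arithmetic usage differs, plus statement counts differ, the outputs never diverge.
One worked example (base=2, step=-6) — f: total := 8 | ((base - 4) == min(step, 9)): false | total := -48 | count := 0 | iter idx=0: | count := 34 | iter idx=1: | count := 34 | iter idx=2: | count := 34 | iter idx=3: | count := 34 | iter idx=4: | count := 34 | iter idx=5: | count := 34 | total := -168 | result -136; g: total := 8 | (!(!((base - 4) == min(step, 9)))): false | total := -48 | count := 0 | count := 34 | iter turn=1: | count := 34 | iter turn=2: | count := 34 | iter turn=3: | count := 34 | iter turn=4: | count := 34 | iter turn=5: | count := 34 | total := -168 | result -136; agreement on -136.
Across all 21 domain points the two functions coincide.
verdict: equivalent


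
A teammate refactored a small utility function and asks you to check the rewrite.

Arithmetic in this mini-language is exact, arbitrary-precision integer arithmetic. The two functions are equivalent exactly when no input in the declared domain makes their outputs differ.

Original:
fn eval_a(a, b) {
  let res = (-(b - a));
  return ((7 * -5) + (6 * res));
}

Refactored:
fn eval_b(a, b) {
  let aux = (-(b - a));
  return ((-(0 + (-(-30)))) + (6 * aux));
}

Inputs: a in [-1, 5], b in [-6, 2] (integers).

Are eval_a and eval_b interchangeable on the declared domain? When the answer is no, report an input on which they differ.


The rewrite breaks on a=-1, b=-6, where the results are -5 and 0.
eval_a: res := 5 | result -5
eval_b: aux := 5 | result 0
verdict: not equivalent; witness: a=-1, b=-6


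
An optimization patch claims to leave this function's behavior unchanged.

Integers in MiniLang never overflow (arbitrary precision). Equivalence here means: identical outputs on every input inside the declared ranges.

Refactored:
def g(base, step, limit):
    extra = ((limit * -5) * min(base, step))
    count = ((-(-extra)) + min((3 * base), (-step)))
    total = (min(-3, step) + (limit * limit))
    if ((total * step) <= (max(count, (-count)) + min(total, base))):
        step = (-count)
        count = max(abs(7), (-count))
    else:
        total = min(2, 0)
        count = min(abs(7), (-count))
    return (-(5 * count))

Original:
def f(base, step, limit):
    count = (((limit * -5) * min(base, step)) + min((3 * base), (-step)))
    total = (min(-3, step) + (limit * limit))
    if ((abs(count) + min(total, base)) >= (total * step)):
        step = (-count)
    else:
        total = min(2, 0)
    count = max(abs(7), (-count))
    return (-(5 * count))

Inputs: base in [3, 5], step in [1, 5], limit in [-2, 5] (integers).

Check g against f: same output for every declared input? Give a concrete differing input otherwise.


These are not equivalent — on base=3, step=4, limit=5 the outputs split (-395 vs -35).
f: count=-79, then total=22, then ((abs(count) + min(total, base)) >= (total * step)) is false, then total=0, then count=79, then returns -395
g: extra=-75, then count=-79, then total=22, then ((total * step) <= (max(count, (-count)) + min(total, base))) is false, then total=0, then count=7, then returns -35
verdict: not equivalent; witness: base=3, step=4, limit=5


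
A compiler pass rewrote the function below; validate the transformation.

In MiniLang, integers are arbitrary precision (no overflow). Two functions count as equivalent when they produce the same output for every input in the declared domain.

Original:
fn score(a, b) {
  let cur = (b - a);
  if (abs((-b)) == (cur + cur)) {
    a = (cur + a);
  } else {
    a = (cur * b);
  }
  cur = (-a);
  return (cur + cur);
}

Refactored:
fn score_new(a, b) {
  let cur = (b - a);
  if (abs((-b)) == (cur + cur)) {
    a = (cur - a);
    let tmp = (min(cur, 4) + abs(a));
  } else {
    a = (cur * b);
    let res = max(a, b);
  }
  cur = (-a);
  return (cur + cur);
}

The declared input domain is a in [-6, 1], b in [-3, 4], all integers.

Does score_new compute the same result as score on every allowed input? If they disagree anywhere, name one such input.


Try a=-3, b=-2.
score: cur := 1 | (abs((-b)) == (cur + cur)): true | a := -2 | cur := 2 | result 4
score_new: cur := 1 | (abs((-b)) == (cur + cur)): true | a := 4 | tmp := 5 | cur := -4 | result -8
4 vs -8 — the two versions disagree here.
verdict: not equivalent; witness: a=-3, b=-2


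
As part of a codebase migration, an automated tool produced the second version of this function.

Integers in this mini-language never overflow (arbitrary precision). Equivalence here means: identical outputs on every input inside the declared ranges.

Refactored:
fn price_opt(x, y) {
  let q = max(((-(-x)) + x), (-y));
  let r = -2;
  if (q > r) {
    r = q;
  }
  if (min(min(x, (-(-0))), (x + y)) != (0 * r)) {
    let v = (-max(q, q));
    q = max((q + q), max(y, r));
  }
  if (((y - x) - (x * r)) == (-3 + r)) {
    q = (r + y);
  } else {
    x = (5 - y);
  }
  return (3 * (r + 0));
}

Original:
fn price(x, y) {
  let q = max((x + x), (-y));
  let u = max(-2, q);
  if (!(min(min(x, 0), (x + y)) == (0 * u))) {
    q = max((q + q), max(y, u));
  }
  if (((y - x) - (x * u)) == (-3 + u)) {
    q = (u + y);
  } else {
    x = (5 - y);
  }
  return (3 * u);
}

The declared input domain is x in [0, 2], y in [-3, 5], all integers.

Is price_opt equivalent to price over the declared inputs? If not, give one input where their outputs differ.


Comparing the listings, the differences include: comparison usage differs; branching structure differs; statement counts differ; local variable names differ; arithmetic usage differs; constant usage differs; boolean connective usage differs.
One worked example (x=0, y=-3) — price: q := 3 | u := 3 | (!(min(min(x, 0), (x + y)) == (0 * u))): true | q := 6 | (((y - x) - (x * u)) == (-3 + u)): false | x := 8 | result 9; price_opt: q := 3 | r := -2 | (q > r): true | r := 3 | (min(min(x, (-(-0))), (x + y)) != (0 * r)): true | v := -3 | q := 6 | (((y - x) - (x * r)) == (-3 + r)): false | x := 8 | result 9; agreement on 9.
Every one of the 27 inputs gives matching results.
verdict: equivalent


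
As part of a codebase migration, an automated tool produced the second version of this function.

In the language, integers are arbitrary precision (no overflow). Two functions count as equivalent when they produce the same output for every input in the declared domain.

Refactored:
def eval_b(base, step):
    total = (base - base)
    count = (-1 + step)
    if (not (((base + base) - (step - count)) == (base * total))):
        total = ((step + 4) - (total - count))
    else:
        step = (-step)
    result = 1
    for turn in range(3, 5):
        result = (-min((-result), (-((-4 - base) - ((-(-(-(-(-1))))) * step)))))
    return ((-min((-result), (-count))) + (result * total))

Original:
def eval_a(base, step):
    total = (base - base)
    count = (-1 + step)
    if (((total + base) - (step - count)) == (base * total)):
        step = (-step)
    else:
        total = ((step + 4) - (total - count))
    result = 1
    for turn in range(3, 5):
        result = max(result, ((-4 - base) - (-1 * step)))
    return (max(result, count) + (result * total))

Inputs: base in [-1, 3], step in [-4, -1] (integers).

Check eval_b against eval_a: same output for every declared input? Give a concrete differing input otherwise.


At base=1, step=-4: eval_a gives 1, eval_b gives -4.
verdict: not equivalent; witness: base=1, step=-4


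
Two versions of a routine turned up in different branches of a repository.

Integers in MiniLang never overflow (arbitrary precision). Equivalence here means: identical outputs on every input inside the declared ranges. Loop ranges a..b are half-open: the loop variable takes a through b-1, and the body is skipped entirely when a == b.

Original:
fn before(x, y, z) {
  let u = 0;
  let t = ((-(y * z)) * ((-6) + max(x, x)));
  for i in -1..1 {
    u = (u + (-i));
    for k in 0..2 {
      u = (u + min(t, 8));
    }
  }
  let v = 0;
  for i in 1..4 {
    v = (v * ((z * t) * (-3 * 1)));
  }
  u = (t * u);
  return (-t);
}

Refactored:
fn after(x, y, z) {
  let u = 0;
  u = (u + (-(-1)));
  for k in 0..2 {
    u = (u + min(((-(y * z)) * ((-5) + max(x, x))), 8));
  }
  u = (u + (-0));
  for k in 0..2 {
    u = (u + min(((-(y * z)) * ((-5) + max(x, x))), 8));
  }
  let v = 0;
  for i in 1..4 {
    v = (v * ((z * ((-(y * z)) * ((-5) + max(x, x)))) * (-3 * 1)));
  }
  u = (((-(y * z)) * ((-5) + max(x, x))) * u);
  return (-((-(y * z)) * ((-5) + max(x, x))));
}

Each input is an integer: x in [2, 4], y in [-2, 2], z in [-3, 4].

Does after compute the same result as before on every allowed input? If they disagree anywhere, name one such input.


Evaluate both at x=2, y=-2, z=-3.
before: u = 0; t = 24; [i=-1]; u = 1; [k=0]; u = 9; [k=1]; u = 17; [i=0]; u = 17; [k=0]; u = 25; [k=1]; u = 33; v = 0; [i=1]; v = 0; [i=2]; v = 0; [i=3]; v = 0; u = 792; return -24
after: u = 0; u = 1; [k=0]; u = 9; [k=1]; u = 17; u = 17; [k=0]; u = 25; [k=1]; u = 33; v = 0; [i=1]; v = 0; [i=2]; v = 0; [i=3]; v = 0; u = 594; return -18
-24 != -18, so the rewrite changes behavior.
verdict: not equivalent; witness: x=2, y=-2, z=-3


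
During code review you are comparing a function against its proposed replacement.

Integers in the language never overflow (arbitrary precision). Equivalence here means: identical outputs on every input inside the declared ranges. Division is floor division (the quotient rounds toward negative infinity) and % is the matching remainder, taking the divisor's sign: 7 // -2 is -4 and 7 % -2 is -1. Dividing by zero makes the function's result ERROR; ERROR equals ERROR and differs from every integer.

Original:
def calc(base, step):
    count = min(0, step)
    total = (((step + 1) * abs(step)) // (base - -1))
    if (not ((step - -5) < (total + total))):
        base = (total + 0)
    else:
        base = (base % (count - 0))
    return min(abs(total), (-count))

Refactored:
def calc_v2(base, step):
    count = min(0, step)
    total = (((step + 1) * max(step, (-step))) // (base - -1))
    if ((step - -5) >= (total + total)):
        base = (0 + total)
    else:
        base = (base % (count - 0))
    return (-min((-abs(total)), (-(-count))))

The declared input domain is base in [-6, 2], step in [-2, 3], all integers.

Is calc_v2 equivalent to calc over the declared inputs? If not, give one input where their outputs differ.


Try base=-6, step=-2.
calc: count=-2, then total=0, then (not ((step - -5) < (total + total))) is true, then base=0, then returns 0
calc_v2: count=-2, then total=0, then ((step - -5) >= (total + total)) is true, then base=0, then returns 2
0 vs 2 — the two versions disagree here.
verdict: not equivalent; witness: base=-6, step=-2


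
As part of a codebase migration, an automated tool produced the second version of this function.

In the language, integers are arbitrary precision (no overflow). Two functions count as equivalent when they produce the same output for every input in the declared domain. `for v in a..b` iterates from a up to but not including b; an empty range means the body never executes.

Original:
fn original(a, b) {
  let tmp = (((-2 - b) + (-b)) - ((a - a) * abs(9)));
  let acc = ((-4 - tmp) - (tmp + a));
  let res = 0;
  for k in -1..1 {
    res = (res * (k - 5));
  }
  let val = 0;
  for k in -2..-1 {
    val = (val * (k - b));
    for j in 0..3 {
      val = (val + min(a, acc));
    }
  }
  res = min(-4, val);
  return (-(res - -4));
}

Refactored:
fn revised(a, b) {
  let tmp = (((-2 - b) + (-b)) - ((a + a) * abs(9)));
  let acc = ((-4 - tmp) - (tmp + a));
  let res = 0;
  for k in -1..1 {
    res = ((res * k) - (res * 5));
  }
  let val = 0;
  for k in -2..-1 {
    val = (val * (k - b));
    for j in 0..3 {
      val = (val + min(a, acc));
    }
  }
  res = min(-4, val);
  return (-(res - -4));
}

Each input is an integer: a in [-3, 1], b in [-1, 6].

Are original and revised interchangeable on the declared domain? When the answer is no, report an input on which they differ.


At a=-3, b=-1: original gives 5, revised gives 323.
verdict: not equivalent; witness: a=-3, b=-1


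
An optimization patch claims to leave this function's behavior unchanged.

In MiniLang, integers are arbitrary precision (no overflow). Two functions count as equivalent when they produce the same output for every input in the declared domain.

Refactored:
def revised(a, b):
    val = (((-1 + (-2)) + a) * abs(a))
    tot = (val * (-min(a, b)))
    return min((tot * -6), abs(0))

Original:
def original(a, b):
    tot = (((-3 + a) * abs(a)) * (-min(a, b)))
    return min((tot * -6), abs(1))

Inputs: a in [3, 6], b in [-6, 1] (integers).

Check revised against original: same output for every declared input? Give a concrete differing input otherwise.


Run the pair on a=4, b=1.
original: tot becomes -4; next final value 1
revised: val becomes 4; next tot becomes -4; next final value 0
1 vs 0 — the two versions disagree here.
verdict: not equivalent; witness: a=4, b=1


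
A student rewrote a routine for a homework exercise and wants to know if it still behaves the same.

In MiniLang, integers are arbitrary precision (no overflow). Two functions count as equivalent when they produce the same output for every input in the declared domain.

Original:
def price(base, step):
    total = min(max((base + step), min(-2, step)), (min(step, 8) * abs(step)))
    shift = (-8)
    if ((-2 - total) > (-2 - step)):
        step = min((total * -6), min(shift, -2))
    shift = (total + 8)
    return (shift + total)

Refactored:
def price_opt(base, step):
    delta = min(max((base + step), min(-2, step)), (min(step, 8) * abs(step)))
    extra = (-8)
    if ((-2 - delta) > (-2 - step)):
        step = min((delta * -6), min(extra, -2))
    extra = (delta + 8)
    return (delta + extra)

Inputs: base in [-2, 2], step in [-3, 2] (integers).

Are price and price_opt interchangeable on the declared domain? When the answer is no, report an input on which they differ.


Although local variable names differ, 30/30 inputs agree.
verdict: equivalent


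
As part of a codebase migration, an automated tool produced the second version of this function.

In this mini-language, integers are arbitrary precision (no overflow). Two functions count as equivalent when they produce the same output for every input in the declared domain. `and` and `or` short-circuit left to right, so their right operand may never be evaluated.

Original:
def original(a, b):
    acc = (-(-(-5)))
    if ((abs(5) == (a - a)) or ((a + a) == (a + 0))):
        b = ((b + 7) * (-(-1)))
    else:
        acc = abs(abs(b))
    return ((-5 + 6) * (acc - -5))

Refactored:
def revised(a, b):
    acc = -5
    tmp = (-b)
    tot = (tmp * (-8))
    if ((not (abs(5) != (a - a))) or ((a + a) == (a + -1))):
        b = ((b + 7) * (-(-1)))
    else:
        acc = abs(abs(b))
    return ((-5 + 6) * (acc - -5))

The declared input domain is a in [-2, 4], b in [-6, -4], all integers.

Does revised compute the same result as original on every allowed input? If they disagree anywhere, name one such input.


There is a counterexample at a=-1, b=-6: 11 on one side, 0 on the other.
original: acc := -5 | ((abs(5) == (a - a)) or ((a + a) == (a + 0))): false | acc := 6 | result 11
revised: acc := -5 | tmp := 6 | tot := -48 | ((not (abs(5) != (a - a))) or ((a + a) == (a + -1))): true | b := 1 | result 0
verdict: not equivalent; witness: a=-1, b=-6


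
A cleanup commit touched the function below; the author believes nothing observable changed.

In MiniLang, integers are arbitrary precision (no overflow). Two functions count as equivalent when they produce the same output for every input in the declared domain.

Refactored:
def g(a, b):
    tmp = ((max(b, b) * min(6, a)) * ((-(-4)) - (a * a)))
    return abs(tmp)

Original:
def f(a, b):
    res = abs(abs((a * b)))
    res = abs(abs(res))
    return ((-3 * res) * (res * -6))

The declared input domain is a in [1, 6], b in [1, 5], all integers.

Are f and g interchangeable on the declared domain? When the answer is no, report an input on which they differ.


Not equivalent: a=1, b=1 separates them (18 vs 3).
f: res := 1 | res := 1 | result 18
g: tmp := 3 | result 3
verdict: not equivalent; witness: a=1, b=1
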